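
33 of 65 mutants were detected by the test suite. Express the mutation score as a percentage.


Mutation score = killed / total * 100
Mutation score = 33 / 65 * 100
Mutation score = 50.77%

50.77%


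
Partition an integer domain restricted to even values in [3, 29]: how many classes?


Constraint: even integers in [3, 29]
Class 1: x < 3 — out-of-range invalid
Class 2: x in [3,29] but odd — wrong type invalid
Class 3: x in [3,29] and even — valid
Class 4: x > 29 — out-of-range invalid
Total equivalence classes: 4

4 equivalence classes


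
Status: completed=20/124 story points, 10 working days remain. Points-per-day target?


Formula: Required rate = Remaining points / Days left
Remaining = 124 - 20 = 104 points
Required rate = 104 / 10 = 10.4 points/day

10.4 points/day


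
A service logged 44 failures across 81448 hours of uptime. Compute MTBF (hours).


Formula: MTBF = Total operating time / Number of failures
MTBF = 81448 / 44
MTBF = 1851.09 hours

1851.09 hours


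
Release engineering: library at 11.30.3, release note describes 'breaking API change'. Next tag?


Current: 11.30.3
Change category: 'breaking API change' → major bump
SemVer rule: major bump → increment MAJOR, reset MINOR and PATCH to 0
New: 12.0.0

12.0.0


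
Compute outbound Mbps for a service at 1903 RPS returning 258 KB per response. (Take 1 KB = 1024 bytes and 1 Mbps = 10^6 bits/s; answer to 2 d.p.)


Formula: Mbps = payload_bytes * RPS * 8 / 1e6
Payload per request = 258 KB = 258 * 1024 = 264192 bytes
Total bytes/sec = 264192 * 1903 = 502757376
Total bits/sec = 502757376 * 8 = 4022059008
Mbps = 4022059008 / 1e6 = 4022.06

4022.06 Mbps


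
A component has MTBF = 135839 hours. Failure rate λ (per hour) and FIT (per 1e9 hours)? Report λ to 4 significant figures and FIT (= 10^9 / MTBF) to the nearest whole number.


Formula: λ = 1 / MTBF; FIT = λ × 1e9 = 1e9 / MTBF
λ = 1 / 135839 ≈ 7.362e-06 failures/hour
FIT = 1e9 / 135839 ≈ 7362 failures per 1e9 hours (nearest whole number)

λ = 7.362e-06 /h, FIT = 7362


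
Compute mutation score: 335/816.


Mutation score = killed / total * 100
Mutation score = 335 / 816 * 100
Mutation score = 41.05%

41.05%


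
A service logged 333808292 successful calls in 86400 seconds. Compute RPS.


Formula: throughput = requests / seconds
throughput = 333808292 / 86400
throughput = 3863.52 requests/second

3863.52 requests/second


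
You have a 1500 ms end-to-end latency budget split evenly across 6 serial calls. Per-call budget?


Formula: per_stage = total_budget / stages
per_stage = 1500 / 6
per_stage = 250.0 ms

250.0 ms


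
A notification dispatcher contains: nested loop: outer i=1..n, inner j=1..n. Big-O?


Reasoning: n iterations times n iterations
Complexity: O(n^2)

O(n^2)


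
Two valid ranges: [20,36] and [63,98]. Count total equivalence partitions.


Valid ranges: [20,36] and [63,98]
Class 1: x < 20 — invalid
Class 2: 20 ≤ x ≤ 36 — valid
Class 3: 36 < x < 63 — invalid (gap between ranges)
Class 4: 63 ≤ x ≤ 98 — valid
Class 5: x > 98 — invalid
Total equivalence classes: 5

5 equivalence classes


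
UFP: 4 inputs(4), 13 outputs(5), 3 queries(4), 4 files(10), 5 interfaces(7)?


UFP = EI*4 + EO*5 + EQ*4 + ILF*10 + EIF*7
UFP = 4*4 + 13*5 + 3*4 + 4*10 + 5*7
UFP = 16 + 65 + 12 + 40 + 35
UFP = 168

168


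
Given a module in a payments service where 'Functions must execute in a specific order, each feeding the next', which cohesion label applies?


Reasoning: Output of one is input to next
Type: Sequential cohesion

Sequential cohesion


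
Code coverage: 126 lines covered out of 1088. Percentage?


Coverage = covered / total * 100
Coverage = 126 / 1088 * 100
Coverage = 11.58%

11.58%


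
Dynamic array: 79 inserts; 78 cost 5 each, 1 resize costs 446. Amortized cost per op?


Formula: Amortized cost = Total cost / Operations
Total cost = (78 * 5) + (1 * 446)
Total cost = 390 + 446 = 836
Amortized = 836 / 79 = 10.5823

10.5823


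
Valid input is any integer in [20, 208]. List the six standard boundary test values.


Range: [20, 208]
Boundaries: just below min, min, min+1, max-1, max, just above max
Values: [19, 20, 21, 207, 208, 209]

[19, 20, 21, 207, 208, 209]


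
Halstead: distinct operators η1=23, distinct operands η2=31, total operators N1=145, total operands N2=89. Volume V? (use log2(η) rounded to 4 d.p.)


Formula: V = N * log2(η), where N = N1 + N2 and η = η1 + η2
η = 23 + 31 = 54
N = 145 + 89 = 234
log2(54) ≈ 5.7549
V = 234 * 5.7549 = 1346.65

1346.65


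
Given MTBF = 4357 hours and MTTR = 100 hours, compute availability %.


Availability = MTBF / (MTBF + MTTR)
Availability = 4357 / (4357 + 100)
Availability = 4357 / 4457
Availability = 97.7563%

97.7563%


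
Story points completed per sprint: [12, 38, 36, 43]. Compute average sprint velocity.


Formula: Avg velocity = Total points / Number of sprints
Points: [12, 38, 36, 43]
Sum = 12 + 38 + 36 + 43 = 129
Avg velocity = 129 / 4 = 32.25 points/sprint

32.25 points/sprint


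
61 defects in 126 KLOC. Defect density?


Defect density = defects / KLOC
Defect density = 61 / 126
Defect density = 0.484 defects/KLOC

0.484 defects/KLOC


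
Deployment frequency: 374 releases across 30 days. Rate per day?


Formula: deployments per day = releases / days
= 374 / 30
= 12.467 deploys/day
(equivalently, 87.27 deploys/week)

12.467 deploys/day


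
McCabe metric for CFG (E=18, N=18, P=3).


Formula: V(G) = E - N + 2P
V(G) = 18 - 18 + 2*3
V(G) = 0 + 6
V(G) = 6

6


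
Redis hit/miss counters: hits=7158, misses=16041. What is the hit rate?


Formula: hit rate = hits / (hits + misses) * 100
hit rate = 7158 / (7158 + 16041) * 100
hit rate = 7158 / 23199 * 100
hit rate = 30.85%

30.85%


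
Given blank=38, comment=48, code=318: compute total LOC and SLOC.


Total LOC = blank + comment + code
Total LOC = 38 + 48 + 318 = 404
SLOC (source only) = code = 318

Total LOC: 404, SLOC: 318


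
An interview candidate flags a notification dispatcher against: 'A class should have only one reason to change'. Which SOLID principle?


This describes the Single Responsibility Principle (SRP)

Single Responsibility Principle (SRP)


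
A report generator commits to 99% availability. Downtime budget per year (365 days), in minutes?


Formula: allowed downtime = period * (100 - SLA) / 100
Period (year (365 days)) = 525600 minutes
Unavailability fraction = (100 - 99.0) / 100
Allowed downtime = 525600 * (100 - 99.0) / 100
Allowed downtime = 5256.0 minutes

5256.0 minutes


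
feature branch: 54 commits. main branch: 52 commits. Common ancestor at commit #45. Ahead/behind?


Common ancestor: commit #45
feature commits after divergence: 54 - 45 = 9
main commits after divergence: 52 - 45 = 7
feature is 9 commits ahead of main
main is 7 commits ahead of feature

feature ahead: 9, main ahead: 7


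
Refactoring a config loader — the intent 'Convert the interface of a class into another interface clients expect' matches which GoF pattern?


This matches the Adapter pattern

Adapter


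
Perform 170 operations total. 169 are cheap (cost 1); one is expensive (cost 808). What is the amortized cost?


Formula: Amortized cost = Total cost / Operations
Total cost = (169 * 1) + (1 * 808)
Total cost = 169 + 808 = 977
Amortized = 977 / 170 = 5.7471

5.7471


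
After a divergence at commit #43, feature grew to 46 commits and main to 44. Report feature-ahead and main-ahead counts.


Common ancestor: commit #43
feature commits after divergence: 46 - 43 = 3
main commits after divergence: 44 - 43 = 1
feature is 3 commits ahead of main
main is 1 commits ahead of feature

feature ahead: 3, main ahead: 1


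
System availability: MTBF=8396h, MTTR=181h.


Availability = MTBF / (MTBF + MTTR)
Availability = 8396 / (8396 + 181)
Availability = 8396 / 8577
Availability = 97.8897%

97.8897%


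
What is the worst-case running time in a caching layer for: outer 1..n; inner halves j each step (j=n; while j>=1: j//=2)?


Reasoning: n times log n
Complexity: O(n log n)

O(n log n)


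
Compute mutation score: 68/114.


Mutation score = killed / total * 100
Mutation score = 68 / 114 * 100
Mutation score = 59.65%

59.65%


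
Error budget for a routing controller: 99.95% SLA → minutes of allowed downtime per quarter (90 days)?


Formula: allowed downtime = period * (100 - SLA) / 100
Period (quarter (90 days)) = 129600 minutes
Unavailability fraction = (100 - 99.95) / 100
Allowed downtime = 129600 * (100 - 99.95) / 100
Allowed downtime = 64.8 minutes

64.8 minutes


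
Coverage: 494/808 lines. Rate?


Coverage = covered / total * 100
Coverage = 494 / 808 * 100
Coverage = 61.14%

61.14%


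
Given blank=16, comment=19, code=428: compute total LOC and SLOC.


Total LOC = blank + comment + code
Total LOC = 16 + 19 + 428 = 463
SLOC (source only) = code = 428

Total LOC: 463, SLOC: 428


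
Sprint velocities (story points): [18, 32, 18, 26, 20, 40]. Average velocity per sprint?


Formula: Avg velocity = Total points / Number of sprints
Points: [18, 32, 18, 26, 20, 40]
Sum = 18 + 32 + 18 + 26 + 20 + 40 = 154
Avg velocity = 154 / 6 = 25.67 points/sprint

25.67 points/sprint


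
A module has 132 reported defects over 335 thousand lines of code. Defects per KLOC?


Defect density = defects / KLOC
Defect density = 132 / 335
Defect density = 0.394 defects/KLOC

0.394 defects/KLOC


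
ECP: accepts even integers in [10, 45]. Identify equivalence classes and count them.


Constraint: even integers in [10, 45]
Class 1: x < 10 — out-of-range invalid
Class 2: x in [10,45] but odd — wrong type invalid
Class 3: x in [10,45] and even — valid
Class 4: x > 45 — out-of-range invalid
Total equivalence classes: 4

4 equivalence classes


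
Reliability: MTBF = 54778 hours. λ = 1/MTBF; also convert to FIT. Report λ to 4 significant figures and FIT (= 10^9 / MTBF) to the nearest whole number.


Formula: λ = 1 / MTBF; FIT = λ × 1e9 = 1e9 / MTBF
λ = 1 / 54778 ≈ 1.826e-05 failures/hour
FIT = 1e9 / 54778 ≈ 18256 failures per 1e9 hours (nearest whole number)

λ = 1.826e-05 /h, FIT = 18256


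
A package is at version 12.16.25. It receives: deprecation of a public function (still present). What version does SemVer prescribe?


Current: 12.16.25
Change category: 'deprecation of a public function (still present)' → minor bump
SemVer rule: minor bump → increment MINOR, reset PATCH to 0 (MAJOR unchanged)
New: 12.17.0

12.17.0


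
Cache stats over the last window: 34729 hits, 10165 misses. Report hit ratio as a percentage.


Formula: hit rate = hits / (hits + misses) * 100
hit rate = 34729 / (34729 + 10165) * 100
hit rate = 34729 / 44894 * 100
hit rate = 77.36%

77.36%


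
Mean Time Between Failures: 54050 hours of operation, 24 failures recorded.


Formula: MTBF = Total operating time / Number of failures
MTBF = 54050 / 24
MTBF = 2252.08 hours

2252.08 hours


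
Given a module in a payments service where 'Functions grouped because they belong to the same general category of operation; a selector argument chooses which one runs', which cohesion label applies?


Reasoning: Grouped by category of activity, not by data or sequence
Type: Logical cohesion

Logical cohesion


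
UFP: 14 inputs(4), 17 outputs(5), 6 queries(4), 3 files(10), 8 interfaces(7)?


UFP = EI*4 + EO*5 + EQ*4 + ILF*10 + EIF*7
UFP = 14*4 + 17*5 + 6*4 + 3*10 + 8*7
UFP = 56 + 85 + 24 + 30 + 56
UFP = 251

251


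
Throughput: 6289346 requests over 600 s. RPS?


Formula: throughput = requests / seconds
throughput = 6289346 / 600
throughput = 10482.24 requests/second

10482.24 requests/second


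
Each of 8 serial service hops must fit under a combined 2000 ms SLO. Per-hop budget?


Formula: per_stage = total_budget / stages
per_stage = 2000 / 8
per_stage = 250.0 ms

250.0 ms


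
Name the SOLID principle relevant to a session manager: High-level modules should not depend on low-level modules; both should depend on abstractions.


This describes the Dependency Inversion Principle (DIP)

Dependency Inversion Principle (DIP)


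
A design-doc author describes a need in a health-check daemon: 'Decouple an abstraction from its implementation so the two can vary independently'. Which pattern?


This matches the Bridge pattern

Bridge


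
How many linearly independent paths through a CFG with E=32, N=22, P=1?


Formula: V(G) = E - N + 2P
V(G) = 32 - 22 + 2*1
V(G) = 10 + 2
V(G) = 12

12


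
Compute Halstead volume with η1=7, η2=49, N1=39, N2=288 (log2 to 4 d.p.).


Formula: V = N * log2(η), where N = N1 + N2 and η = η1 + η2
η = 7 + 49 = 56
N = 39 + 288 = 327
log2(56) ≈ 5.8074
V = 327 * 5.8074 = 1899.02

1899.02


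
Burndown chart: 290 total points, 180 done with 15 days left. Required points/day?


Formula: Required rate = Remaining points / Days left
Remaining = 290 - 180 = 110 points
Required rate = 110 / 15 = 7.33 points/day

7.33 points/day


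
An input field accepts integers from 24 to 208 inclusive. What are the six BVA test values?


Range: [24, 208]
Boundaries: just below min, min, min+1, max-1, max, just above max
Values: [23, 24, 25, 207, 208, 209]

[23, 24, 25, 207, 208, 209]


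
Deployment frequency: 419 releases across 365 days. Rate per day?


Formula: deployments per day = releases / days
= 419 / 365
= 1.148 deploys/day
(equivalently, 8.04 deploys/week)

1.148 deploys/day


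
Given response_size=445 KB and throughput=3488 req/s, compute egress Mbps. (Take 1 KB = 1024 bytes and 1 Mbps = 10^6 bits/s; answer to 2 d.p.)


Formula: Mbps = payload_bytes * RPS * 8 / 1e6
Payload per request = 445 KB = 445 * 1024 = 455680 bytes
Total bytes/sec = 455680 * 3488 = 1589411840
Total bits/sec = 1589411840 * 8 = 12715294720
Mbps = 12715294720 / 1e6 = 12715.29

12715.29 Mbps


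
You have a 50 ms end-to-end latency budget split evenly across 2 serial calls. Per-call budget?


Formula: per_stage = total_budget / stages
per_stage = 50 / 2
per_stage = 25.0 ms

25.0 ms


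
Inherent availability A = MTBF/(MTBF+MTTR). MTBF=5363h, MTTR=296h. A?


Availability = MTBF / (MTBF + MTTR)
Availability = 5363 / (5363 + 296)
Availability = 5363 / 5659
Availability = 94.7694%

94.7694%


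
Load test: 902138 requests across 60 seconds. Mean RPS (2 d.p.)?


Formula: throughput = requests / seconds
throughput = 902138 / 60
throughput = 15035.63 requests/second

15035.63 requests/second


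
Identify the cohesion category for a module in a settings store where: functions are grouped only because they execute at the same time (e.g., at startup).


Reasoning: Related by timing only
Type: Temporal cohesion

Temporal cohesion


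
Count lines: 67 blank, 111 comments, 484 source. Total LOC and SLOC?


Total LOC = blank + comment + code
Total LOC = 67 + 111 + 484 = 662
SLOC (source only) = code = 484

Total LOC: 662, SLOC: 484


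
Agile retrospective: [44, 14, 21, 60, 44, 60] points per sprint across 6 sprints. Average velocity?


Formula: Avg velocity = Total points / Number of sprints
Points: [44, 14, 21, 60, 44, 60]
Sum = 44 + 14 + 21 + 60 + 44 + 60 = 243
Avg velocity = 243 / 6 = 40.5 points/sprint

40.5 points/sprint


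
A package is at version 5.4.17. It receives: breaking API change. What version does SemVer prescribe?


Current: 5.4.17
Change category: 'breaking API change' → major bump
SemVer rule: major bump → increment MAJOR, reset MINOR and PATCH to 0
New: 6.0.0

6.0.0


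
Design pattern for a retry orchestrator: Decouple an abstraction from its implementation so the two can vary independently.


This matches the Bridge pattern

Bridge


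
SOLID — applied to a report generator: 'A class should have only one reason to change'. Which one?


This describes the Single Responsibility Principle (SRP)

Single Responsibility Principle (SRP)


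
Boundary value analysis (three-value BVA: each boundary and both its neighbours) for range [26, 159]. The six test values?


Range: [26, 159]
Boundaries: just below min, min, min+1, max-1, max, just above max
Values: [25, 26, 27, 158, 159, 160]

[25, 26, 27, 158, 159, 160]


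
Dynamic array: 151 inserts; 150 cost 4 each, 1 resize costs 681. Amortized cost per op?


Formula: Amortized cost = Total cost / Operations
Total cost = (150 * 4) + (1 * 681)
Total cost = 600 + 681 = 1281
Amortized = 1281 / 151 = 8.4834

8.4834


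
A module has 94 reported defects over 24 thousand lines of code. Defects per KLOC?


Defect density = defects / KLOC
Defect density = 94 / 24
Defect density = 3.917 defects/KLOC

3.917 defects/KLOC


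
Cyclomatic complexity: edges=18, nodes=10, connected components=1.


Formula: V(G) = E - N + 2P
V(G) = 18 - 10 + 2*1
V(G) = 8 + 2
V(G) = 10

10


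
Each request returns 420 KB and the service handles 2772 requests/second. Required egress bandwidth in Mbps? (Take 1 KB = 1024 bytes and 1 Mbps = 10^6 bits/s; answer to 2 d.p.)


Formula: Mbps = payload_bytes * RPS * 8 / 1e6
Payload per request = 420 KB = 420 * 1024 = 430080 bytes
Total bytes/sec = 430080 * 2772 = 1192181760
Total bits/sec = 1192181760 * 8 = 9537454080
Mbps = 9537454080 / 1e6 = 9537.45

9537.45 Mbps


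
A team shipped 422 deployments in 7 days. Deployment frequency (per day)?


Formula: deployments per day = releases / days
= 422 / 7
= 60.286 deploys/day
(equivalently, 422.0 deploys/week)

60.286 deploys/day


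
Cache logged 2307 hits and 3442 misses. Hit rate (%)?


Formula: hit rate = hits / (hits + misses) * 100
hit rate = 2307 / (2307 + 3442) * 100
hit rate = 2307 / 5749 * 100
hit rate = 40.13%

40.13%


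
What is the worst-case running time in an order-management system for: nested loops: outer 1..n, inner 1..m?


Reasoning: product of independent bounds
Complexity: O(n*m)

O(n*m)


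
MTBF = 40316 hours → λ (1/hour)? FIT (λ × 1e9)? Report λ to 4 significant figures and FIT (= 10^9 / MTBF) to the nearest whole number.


Formula: λ = 1 / MTBF; FIT = λ × 1e9 = 1e9 / MTBF
λ = 1 / 40316 ≈ 2.480e-05 failures/hour
FIT = 1e9 / 40316 ≈ 24804 failures per 1e9 hours (nearest whole number)

λ = 2.480e-05 /h, FIT = 24804


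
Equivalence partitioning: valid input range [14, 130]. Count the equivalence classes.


Valid range: [14, 130]
Class 1: x < 14 — invalid
Class 2: 14 ≤ x ≤ 130 — valid
Class 3: x > 130 — invalid
Total equivalence classes: 3

3 equivalence classes


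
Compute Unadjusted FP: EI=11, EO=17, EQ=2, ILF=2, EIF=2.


UFP = EI*4 + EO*5 + EQ*4 + ILF*10 + EIF*7
UFP = 11*4 + 17*5 + 2*4 + 2*10 + 2*7
UFP = 44 + 85 + 8 + 20 + 14
UFP = 171

171


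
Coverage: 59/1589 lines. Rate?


Coverage = covered / total * 100
Coverage = 59 / 1589 * 100
Coverage = 3.71%

3.71%


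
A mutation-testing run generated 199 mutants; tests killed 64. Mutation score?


Mutation score = killed / total * 100
Mutation score = 64 / 199 * 100
Mutation score = 32.16%

32.16%


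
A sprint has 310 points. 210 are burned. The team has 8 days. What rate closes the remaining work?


Formula: Required rate = Remaining points / Days left
Remaining = 310 - 210 = 100 points
Required rate = 100 / 8 = 12.5 points/day

12.5 points/day


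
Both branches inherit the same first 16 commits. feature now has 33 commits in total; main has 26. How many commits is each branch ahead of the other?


Common ancestor: commit #16
feature commits after divergence: 33 - 16 = 17
main commits after divergence: 26 - 16 = 10
feature is 17 commits ahead of main
main is 10 commits ahead of feature

feature ahead: 17, main ahead: 10


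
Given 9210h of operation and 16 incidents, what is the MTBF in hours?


Formula: MTBF = Total operating time / Number of failures
MTBF = 9210 / 16
MTBF = 575.63 hours

575.63 hours


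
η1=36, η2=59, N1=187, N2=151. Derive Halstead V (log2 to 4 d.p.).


Formula: V = N * log2(η), where N = N1 + N2 and η = η1 + η2
η = 36 + 59 = 95
N = 187 + 151 = 338
log2(95) ≈ 6.5699
V = 338 * 6.5699 = 2220.63

2220.63


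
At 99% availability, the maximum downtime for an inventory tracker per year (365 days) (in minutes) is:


Formula: allowed downtime = period * (100 - SLA) / 100
Period (year (365 days)) = 525600 minutes
Unavailability fraction = (100 - 99.0) / 100
Allowed downtime = 525600 * (100 - 99.0) / 100
Allowed downtime = 5256.0 minutes

5256.0 minutes


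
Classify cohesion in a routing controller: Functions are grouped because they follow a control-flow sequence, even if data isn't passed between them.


Reasoning: Grouped by order of execution within a routine, not by data flow
Type: Procedural cohesion

Procedural cohesion


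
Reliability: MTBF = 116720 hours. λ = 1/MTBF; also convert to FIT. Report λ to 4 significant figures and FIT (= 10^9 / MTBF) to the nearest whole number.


Formula: λ = 1 / MTBF; FIT = λ × 1e9 = 1e9 / MTBF
λ = 1 / 116720 ≈ 8.568e-06 failures/hour
FIT = 1e9 / 116720 ≈ 8568 failures per 1e9 hours (nearest whole number)

λ = 8.568e-06 /h, FIT = 8568


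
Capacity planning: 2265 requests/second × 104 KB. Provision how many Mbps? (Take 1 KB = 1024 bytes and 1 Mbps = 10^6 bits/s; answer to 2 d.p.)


Formula: Mbps = payload_bytes * RPS * 8 / 1e6
Payload per request = 104 KB = 104 * 1024 = 106496 bytes
Total bytes/sec = 106496 * 2265 = 241213440
Total bits/sec = 241213440 * 8 = 1929707520
Mbps = 1929707520 / 1e6 = 1929.71

1929.71 Mbps


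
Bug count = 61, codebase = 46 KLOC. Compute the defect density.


Defect density = defects / KLOC
Defect density = 61 / 46
Defect density = 1.326 defects/KLOC

1.326 defects/KLOC


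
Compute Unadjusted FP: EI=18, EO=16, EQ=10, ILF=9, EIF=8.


UFP = EI*4 + EO*5 + EQ*4 + ILF*10 + EIF*7
UFP = 18*4 + 16*5 + 10*4 + 9*10 + 8*7
UFP = 72 + 80 + 40 + 90 + 56
UFP = 338

338


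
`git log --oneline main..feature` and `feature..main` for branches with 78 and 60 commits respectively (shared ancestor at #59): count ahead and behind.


Common ancestor: commit #59
feature commits after divergence: 78 - 59 = 19
main commits after divergence: 60 - 59 = 1
feature is 19 commits ahead of main
main is 1 commits ahead of feature

feature ahead: 19, main ahead: 1


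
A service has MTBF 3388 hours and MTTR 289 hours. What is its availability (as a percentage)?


Availability = MTBF / (MTBF + MTTR)
Availability = 3388 / (3388 + 289)
Availability = 3388 / 3677
Availability = 92.1403%

92.1403%


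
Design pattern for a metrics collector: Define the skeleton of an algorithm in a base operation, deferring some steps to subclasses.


This matches the Template Method pattern

Template Method


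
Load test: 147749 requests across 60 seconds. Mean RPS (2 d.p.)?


Formula: throughput = requests / seconds
throughput = 147749 / 60
throughput = 2462.48 requests/second

2462.48 requests/second


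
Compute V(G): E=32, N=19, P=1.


Formula: V(G) = E - N + 2P
V(G) = 32 - 19 + 2*1
V(G) = 13 + 2
V(G) = 15

15


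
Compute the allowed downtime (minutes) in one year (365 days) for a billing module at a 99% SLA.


Formula: allowed downtime = period * (100 - SLA) / 100
Period (year (365 days)) = 525600 minutes
Unavailability fraction = (100 - 99.0) / 100
Allowed downtime = 525600 * (100 - 99.0) / 100
Allowed downtime = 5256.0 minutes

5256.0 minutes


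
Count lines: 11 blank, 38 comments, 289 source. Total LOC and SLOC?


Total LOC = blank + comment + code
Total LOC = 11 + 38 + 289 = 338
SLOC (source only) = code = 289

Total LOC: 338, SLOC: 289


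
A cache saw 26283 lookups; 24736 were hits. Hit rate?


Formula: hit rate = hits / (hits + misses) * 100
hit rate = 24736 / (24736 + 1547) * 100
hit rate = 24736 / 26283 * 100
hit rate = 94.11%

94.11%


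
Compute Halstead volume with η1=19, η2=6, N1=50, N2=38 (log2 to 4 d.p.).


Formula: V = N * log2(η), where N = N1 + N2 and η = η1 + η2
η = 19 + 6 = 25
N = 50 + 38 = 88
log2(25) ≈ 4.6439
V = 88 * 4.6439 = 408.66

408.66


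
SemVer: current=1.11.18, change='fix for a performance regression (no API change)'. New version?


Current: 1.11.18
Change category: 'fix for a performance regression (no API change)' → patch bump
SemVer rule: patch bump → increment PATCH (MAJOR and MINOR unchanged)
New: 1.11.19

1.11.19


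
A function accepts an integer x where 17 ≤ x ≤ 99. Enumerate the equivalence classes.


Valid range: [17, 99]
Class 1: x < 17 — invalid
Class 2: 17 ≤ x ≤ 99 — valid
Class 3: x > 99 — invalid
Total equivalence classes: 3

3 equivalence classes


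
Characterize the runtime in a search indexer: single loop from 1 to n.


Reasoning: one pass through n items
Complexity: O(n)

O(n)


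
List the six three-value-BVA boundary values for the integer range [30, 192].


Range: [30, 192]
Boundaries: just below min, min, min+1, max-1, max, just above max
Values: [29, 30, 31, 191, 192, 193]

[29, 30, 31, 191, 192, 193]


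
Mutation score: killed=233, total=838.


Mutation score = killed / total * 100
Mutation score = 233 / 838 * 100
Mutation score = 27.8%

27.8%


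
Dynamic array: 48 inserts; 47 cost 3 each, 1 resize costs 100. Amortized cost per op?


Formula: Amortized cost = Total cost / Operations
Total cost = (47 * 3) + (1 * 100)
Total cost = 141 + 100 = 241
Amortized = 241 / 48 = 5.0208

5.0208


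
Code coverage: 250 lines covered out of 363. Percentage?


Coverage = covered / total * 100
Coverage = 250 / 363 * 100
Coverage = 68.87%

68.87%


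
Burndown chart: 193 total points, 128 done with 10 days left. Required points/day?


Formula: Required rate = Remaining points / Days left
Remaining = 193 - 128 = 65 points
Required rate = 65 / 10 = 6.5 points/day

6.5 points/day


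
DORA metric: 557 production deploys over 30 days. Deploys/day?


Formula: deployments per day = releases / days
= 557 / 30
= 18.567 deploys/day
(equivalently, 129.97 deploys/week)

18.567 deploys/day


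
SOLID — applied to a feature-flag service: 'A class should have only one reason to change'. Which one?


This describes the Single Responsibility Principle (SRP)

Single Responsibility Principle (SRP)


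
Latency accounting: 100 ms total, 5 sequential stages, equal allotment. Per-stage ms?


Formula: per_stage = total_budget / stages
per_stage = 100 / 5
per_stage = 20.0 ms

20.0 ms


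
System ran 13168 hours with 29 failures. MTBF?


Formula: MTBF = Total operating time / Number of failures
MTBF = 13168 / 29
MTBF = 454.07 hours

454.07 hours


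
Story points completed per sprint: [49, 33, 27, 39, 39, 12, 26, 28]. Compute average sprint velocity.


Formula: Avg velocity = Total points / Number of sprints
Points: [49, 33, 27, 39, 39, 12, 26, 28]
Sum = 49 + 33 + 27 + 39 + 39 + 12 + 26 + 28 = 253
Avg velocity = 253 / 8 = 31.63 points/sprint

31.63 points/sprint


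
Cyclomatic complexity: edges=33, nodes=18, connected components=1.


Formula: V(G) = E - N + 2P
V(G) = 33 - 18 + 2*1
V(G) = 15 + 2
V(G) = 17

17


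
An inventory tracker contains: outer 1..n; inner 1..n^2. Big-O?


Reasoning: n times n^2
Complexity: O(n^3)

O(n^3)


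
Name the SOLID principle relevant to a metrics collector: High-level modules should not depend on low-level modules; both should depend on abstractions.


This describes the Dependency Inversion Principle (DIP)

Dependency Inversion Principle (DIP)


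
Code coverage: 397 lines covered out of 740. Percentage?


Coverage = covered / total * 100
Coverage = 397 / 740 * 100
Coverage = 53.65%

53.65%


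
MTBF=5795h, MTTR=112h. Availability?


Availability = MTBF / (MTBF + MTTR)
Availability = 5795 / (5795 + 112)
Availability = 5795 / 5907
Availability = 98.1039%

98.1039%


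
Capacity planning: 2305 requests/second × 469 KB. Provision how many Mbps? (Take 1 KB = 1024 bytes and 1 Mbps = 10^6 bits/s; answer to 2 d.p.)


Formula: Mbps = payload_bytes * RPS * 8 / 1e6
Payload per request = 469 KB = 469 * 1024 = 480256 bytes
Total bytes/sec = 480256 * 2305 = 1106990080
Total bits/sec = 1106990080 * 8 = 8855920640
Mbps = 8855920640 / 1e6 = 8855.92

8855.92 Mbps


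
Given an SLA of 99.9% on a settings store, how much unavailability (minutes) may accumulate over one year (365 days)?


Formula: allowed downtime = period * (100 - SLA) / 100
Period (year (365 days)) = 525600 minutes
Unavailability fraction = (100 - 99.9) / 100
Allowed downtime = 525600 * (100 - 99.9) / 100
Allowed downtime = 525.6 minutes

525.6 minutes


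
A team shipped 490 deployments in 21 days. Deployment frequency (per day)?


Formula: deployments per day = releases / days
= 490 / 21
= 23.333 deploys/day
(equivalently, 163.33 deploys/week)

23.333 deploys/day


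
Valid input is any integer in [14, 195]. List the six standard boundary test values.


Range: [14, 195]
Boundaries: just below min, min, min+1, max-1, max, just above max
Values: [13, 14, 15, 194, 195, 196]

[13, 14, 15, 194, 195, 196]


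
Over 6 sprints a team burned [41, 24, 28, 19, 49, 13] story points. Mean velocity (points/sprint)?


Formula: Avg velocity = Total points / Number of sprints
Points: [41, 24, 28, 19, 49, 13]
Sum = 41 + 24 + 28 + 19 + 49 + 13 = 174
Avg velocity = 174 / 6 = 29.0 points/sprint

29.0 points/sprint


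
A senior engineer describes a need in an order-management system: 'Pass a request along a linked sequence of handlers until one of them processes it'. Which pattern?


This matches the Chain of Responsibility pattern

Chain of Responsibility


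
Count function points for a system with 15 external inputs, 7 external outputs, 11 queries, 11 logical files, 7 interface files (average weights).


UFP = EI*4 + EO*5 + EQ*4 + ILF*10 + EIF*7
UFP = 15*4 + 7*5 + 11*4 + 11*10 + 7*7
UFP = 60 + 35 + 44 + 110 + 49
UFP = 298

298


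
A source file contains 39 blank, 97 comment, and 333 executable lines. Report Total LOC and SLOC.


Total LOC = blank + comment + code
Total LOC = 39 + 97 + 333 = 469
SLOC (source only) = code = 333

Total LOC: 469, SLOC: 333


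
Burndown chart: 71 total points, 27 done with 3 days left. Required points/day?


Formula: Required rate = Remaining points / Days left
Remaining = 71 - 27 = 44 points
Required rate = 44 / 3 = 14.67 points/day

14.67 points/day


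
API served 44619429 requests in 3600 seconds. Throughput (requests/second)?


Formula: throughput = requests / seconds
throughput = 44619429 / 3600
throughput = 12394.29 requests/second

12394.29 requests/second


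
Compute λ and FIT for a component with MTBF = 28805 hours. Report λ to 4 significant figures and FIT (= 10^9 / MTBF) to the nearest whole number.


Formula: λ = 1 / MTBF; FIT = λ × 1e9 = 1e9 / MTBF
λ = 1 / 28805 ≈ 3.472e-05 failures/hour
FIT = 1e9 / 28805 ≈ 34716 failures per 1e9 hours (nearest whole number)

λ = 3.472e-05 /h, FIT = 34716


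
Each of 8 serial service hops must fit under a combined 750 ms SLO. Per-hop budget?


Formula: per_stage = total_budget / stages
per_stage = 750 / 8
per_stage = 93.75 ms

93.75 ms


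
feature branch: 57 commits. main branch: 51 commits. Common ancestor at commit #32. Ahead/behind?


Common ancestor: commit #32
feature commits after divergence: 57 - 32 = 25
main commits after divergence: 51 - 32 = 19
feature is 25 commits ahead of main
main is 19 commits ahead of feature

feature ahead: 25, main ahead: 19


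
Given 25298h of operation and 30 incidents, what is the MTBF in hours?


Formula: MTBF = Total operating time / Number of failures
MTBF = 25298 / 30
MTBF = 843.27 hours

843.27 hours


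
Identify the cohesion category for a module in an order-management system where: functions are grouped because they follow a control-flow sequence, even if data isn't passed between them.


Reasoning: Grouped by order of execution within a routine, not by data flow
Type: Procedural cohesion

Procedural cohesion


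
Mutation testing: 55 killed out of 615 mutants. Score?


Mutation score = killed / total * 100
Mutation score = 55 / 615 * 100
Mutation score = 8.94%

8.94%


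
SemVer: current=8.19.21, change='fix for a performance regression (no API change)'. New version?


Current: 8.19.21
Change category: 'fix for a performance regression (no API change)' → patch bump
SemVer rule: patch bump → increment PATCH (MAJOR and MINOR unchanged)
New: 8.19.22

8.19.22


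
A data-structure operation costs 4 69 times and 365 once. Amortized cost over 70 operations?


Formula: Amortized cost = Total cost / Operations
Total cost = (69 * 4) + (1 * 365)
Total cost = 276 + 365 = 641
Amortized = 641 / 70 = 9.1571

9.1571


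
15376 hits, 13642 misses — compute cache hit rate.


Formula: hit rate = hits / (hits + misses) * 100
hit rate = 15376 / (15376 + 13642) * 100
hit rate = 15376 / 29018 * 100
hit rate = 52.99%

52.99%


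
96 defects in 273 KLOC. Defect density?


Defect density = defects / KLOC
Defect density = 96 / 273
Defect density = 0.352 defects/KLOC

0.352 defects/KLOC


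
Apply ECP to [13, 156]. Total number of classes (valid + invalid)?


Valid range: [13, 156]
Class 1: x < 13 — invalid
Class 2: 13 ≤ x ≤ 156 — valid
Class 3: x > 156 — invalid
Total equivalence classes: 3

3 equivalence classes


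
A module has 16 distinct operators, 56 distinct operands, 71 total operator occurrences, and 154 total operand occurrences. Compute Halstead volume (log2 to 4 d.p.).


Formula: V = N * log2(η), where N = N1 + N2 and η = η1 + η2
η = 16 + 56 = 72
N = 71 + 154 = 225
log2(72) ≈ 6.1699
V = 225 * 6.1699 = 1388.23

1388.23


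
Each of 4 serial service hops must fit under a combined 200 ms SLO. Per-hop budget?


Formula: per_stage = total_budget / stages
per_stage = 200 / 4
per_stage = 50.0 ms

50.0 ms


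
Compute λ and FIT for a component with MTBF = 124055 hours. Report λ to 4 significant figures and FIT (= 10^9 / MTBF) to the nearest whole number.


Formula: λ = 1 / MTBF; FIT = λ × 1e9 = 1e9 / MTBF
λ = 1 / 124055 ≈ 8.061e-06 failures/hour
FIT = 1e9 / 124055 ≈ 8061 failures per 1e9 hours (nearest whole number)

λ = 8.061e-06 /h, FIT = 8061


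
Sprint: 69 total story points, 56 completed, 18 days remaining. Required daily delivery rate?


Formula: Required rate = Remaining points / Days left
Remaining = 69 - 56 = 13 points
Required rate = 13 / 18 = 0.72 points/day

0.72 points/day


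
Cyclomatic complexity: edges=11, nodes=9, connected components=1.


Formula: V(G) = E - N + 2P
V(G) = 11 - 9 + 2*1
V(G) = 2 + 2
V(G) = 4

4


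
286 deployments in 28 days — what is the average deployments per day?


Formula: deployments per day = releases / days
= 286 / 28
= 10.214 deploys/day
(equivalently, 71.5 deploys/week)

10.214 deploys/day


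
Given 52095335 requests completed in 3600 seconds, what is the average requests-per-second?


Formula: throughput = requests / seconds
throughput = 52095335 / 3600
throughput = 14470.93 requests/second

14470.93 requests/second


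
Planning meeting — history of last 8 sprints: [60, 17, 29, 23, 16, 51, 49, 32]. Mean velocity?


Formula: Avg velocity = Total points / Number of sprints
Points: [60, 17, 29, 23, 16, 51, 49, 32]
Sum = 60 + 17 + 29 + 23 + 16 + 51 + 49 + 32 = 277
Avg velocity = 277 / 8 = 34.63 points/sprint

34.63 points/sprint


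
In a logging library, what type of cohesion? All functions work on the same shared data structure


Reasoning: Functions share data
Type: Communicational cohesion

Communicational cohesion


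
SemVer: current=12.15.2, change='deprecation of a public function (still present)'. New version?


Current: 12.15.2
Change category: 'deprecation of a public function (still present)' → minor bump
SemVer rule: minor bump → increment MINOR, reset PATCH to 0 (MAJOR unchanged)
New: 12.16.0

12.16.0


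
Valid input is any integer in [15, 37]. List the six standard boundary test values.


Range: [15, 37]
Boundaries: just below min, min, min+1, max-1, max, just above max
Values: [14, 15, 16, 36, 37, 38]

[14, 15, 16, 36, 37, 38]


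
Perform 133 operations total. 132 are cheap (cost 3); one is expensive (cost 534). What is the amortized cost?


Formula: Amortized cost = Total cost / Operations
Total cost = (132 * 3) + (1 * 534)
Total cost = 396 + 534 = 930
Amortized = 930 / 133 = 6.9925

6.9925


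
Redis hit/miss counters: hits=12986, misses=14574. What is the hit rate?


Formula: hit rate = hits / (hits + misses) * 100
hit rate = 12986 / (12986 + 14574) * 100
hit rate = 12986 / 27560 * 100
hit rate = 47.12%

47.12%


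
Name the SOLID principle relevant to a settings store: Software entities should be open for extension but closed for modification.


This describes the Open/Closed Principle (OCP)

Open/Closed Principle (OCP)


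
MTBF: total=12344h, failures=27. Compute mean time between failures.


Formula: MTBF = Total operating time / Number of failures
MTBF = 12344 / 27
MTBF = 457.19 hours

457.19 hours


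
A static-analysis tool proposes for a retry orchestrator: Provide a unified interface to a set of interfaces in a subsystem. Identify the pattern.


This matches the Facade pattern

Facade


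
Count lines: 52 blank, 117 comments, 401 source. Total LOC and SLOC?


Total LOC = blank + comment + code
Total LOC = 52 + 117 + 401 = 570
SLOC (source only) = code = 401

Total LOC: 570, SLOC: 401


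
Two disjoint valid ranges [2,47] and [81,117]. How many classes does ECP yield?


Valid ranges: [2,47] and [81,117]
Class 1: x < 2 — invalid
Class 2: 2 ≤ x ≤ 47 — valid
Class 3: 47 < x < 81 — invalid (gap between ranges)
Class 4: 81 ≤ x ≤ 117 — valid
Class 5: x > 117 — invalid
Total equivalence classes: 5

5 equivalence classes


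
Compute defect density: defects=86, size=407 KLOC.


Defect density = defects / KLOC
Defect density = 86 / 407
Defect density = 0.211 defects/KLOC

0.211 defects/KLOC


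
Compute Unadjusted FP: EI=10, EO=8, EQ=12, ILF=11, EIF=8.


UFP = EI*4 + EO*5 + EQ*4 + ILF*10 + EIF*7
UFP = 10*4 + 8*5 + 12*4 + 11*10 + 8*7
UFP = 40 + 40 + 48 + 110 + 56
UFP = 294

294


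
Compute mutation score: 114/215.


Mutation score = killed / total * 100
Mutation score = 114 / 215 * 100
Mutation score = 53.02%

53.02%


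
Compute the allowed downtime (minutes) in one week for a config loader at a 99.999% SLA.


Formula: allowed downtime = period * (100 - SLA) / 100
Period (week) = 10080 minutes
Unavailability fraction = (100 - 99.999) / 100
Allowed downtime = 10080 * (100 - 99.999) / 100
Allowed downtime = 0.1008 minutes

0.1008 minutes


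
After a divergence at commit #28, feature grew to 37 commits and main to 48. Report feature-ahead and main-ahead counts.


Common ancestor: commit #28
feature commits after divergence: 37 - 28 = 9
main commits after divergence: 48 - 28 = 20
feature is 9 commits ahead of main
main is 20 commits ahead of feature

feature ahead: 9, main ahead: 20


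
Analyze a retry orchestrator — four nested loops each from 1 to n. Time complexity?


Reasoning: four levels of nesting
Complexity: O(n^4)

O(n^4)


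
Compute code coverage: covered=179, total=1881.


Coverage = covered / total * 100
Coverage = 179 / 1881 * 100
Coverage = 9.52%

9.52%


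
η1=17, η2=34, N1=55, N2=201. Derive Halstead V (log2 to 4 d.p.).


Formula: V = N * log2(η), where N = N1 + N2 and η = η1 + η2
η = 17 + 34 = 51
N = 55 + 201 = 256
log2(51) ≈ 5.6724
V = 256 * 5.6724 = 1452.13

1452.13


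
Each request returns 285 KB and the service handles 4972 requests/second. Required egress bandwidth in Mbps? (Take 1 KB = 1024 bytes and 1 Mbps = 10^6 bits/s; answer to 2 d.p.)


Formula: Mbps = payload_bytes * RPS * 8 / 1e6
Payload per request = 285 KB = 285 * 1024 = 291840 bytes
Total bytes/sec = 291840 * 4972 = 1451028480
Total bits/sec = 1451028480 * 8 = 11608227840
Mbps = 11608227840 / 1e6 = 11608.23

11608.23 Mbps
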